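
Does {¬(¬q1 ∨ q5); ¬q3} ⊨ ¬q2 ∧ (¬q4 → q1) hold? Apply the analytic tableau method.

No

Initial set: {T ¬(¬q1 ∨ q5); T ¬q3; F (¬q2 ∧ (¬q4 → q1))}.
T ¬(¬q1 ∨ q5): α-rule — add F ¬q1, F q5.
F (¬q2 ∧ (¬q4 → q1)): β-rule — branch into F ¬q2  //  F (¬q4 → q1).
  branch 1 (add F ¬q2):
    ○ open, literals {q1=true, q2=true, q3=false, q5=false}.
  branch 2 (add F (¬q4 → q1)):
    F (¬q4 → q1): α-rule — add T ¬q4, F q1.
    × closes — contains both q1 and ¬q1.
1 branch closed, 1 open.
An open branch gives a countermodel: q1=true, q2=true, q3=false, q5=false (unmentioned atoms arbitrary); the premises hold there but the conclusion fails.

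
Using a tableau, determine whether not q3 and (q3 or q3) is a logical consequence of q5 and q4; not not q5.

Initial set: {(q5 and q4); not not q5; not (not q3 and (q3 or q3))}.
(q5 and q4): α-rule — add q5, q4.
not not q5: drop double negation, giving q5.
not (not q3 and (q3 or q3)): β-rule — branch into not not q3  //  not (q3 or q3).
  branch 1 (add not not q3):
    ○ open, literals {q3=T, q4=T, q5=T}.
  branch 2 (add not (q3 or q3)):
    not (q3 or q3): α-rule — add not q3, not q3.
    ○ open, literals {q3=F, q4=T, q5=T}.
0 branches closed, 2 open.
An open branch gives a countermodel: q3=T, q4=T, q5=T (unmentioned atoms arbitrary); the premises hold there but the conclusion fails.

No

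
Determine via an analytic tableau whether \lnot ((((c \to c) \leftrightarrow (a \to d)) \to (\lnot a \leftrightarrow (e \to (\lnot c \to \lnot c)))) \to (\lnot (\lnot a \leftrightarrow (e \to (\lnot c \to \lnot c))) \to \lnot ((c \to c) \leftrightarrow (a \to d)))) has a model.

Unsatisfiable

Initial set: {\lnot ((((c \to c) \leftrightarrow (a \to d)) \to (\lnot a \leftrightarrow (e \to (\lnot c \to \lnot c)))) \to (\lnot (\lnot a \leftrightarrow (e \to (\lnot c \to \lnot c))) \to \lnot ((c \to c) \leftrightarrow (a \to d))))}.
\lnot ((((c \to c) \leftrightarrow (a \to d)) \to (\lnot a \leftrightarrow (e \to (\lnot c \to \lnot c)))) \to (\lnot (\lnot a \leftrightarrow (e \to (\lnot c \to \lnot c))) \to \lnot ((c \to c) \leftrightarrow (a \to d)))): α-rule — add (((c \to c) \leftrightarrow (a \to d)) \to (\lnot a \leftrightarrow (e \to (\lnot c \to \lnot c)))), \lnot (\lnot (\lnot a \leftrightarrow (e \to (\lnot c \to \lnot c))) \to \lnot ((c \to c) \leftrightarrow (a \to d))).
\lnot (\lnot (\lnot a \leftrightarrow (e \to (\lnot c \to \lnot c))) \to \lnot ((c \to c) \leftrightarrow (a \to d))): α-rule — add \lnot (\lnot a \leftrightarrow (e \to (\lnot c \to \lnot c))), \lnot \lnot ((c \to c) \leftrightarrow (a \to d)).
(((c \to c) \leftrightarrow (a \to d)) \to (\lnot a \leftrightarrow (e \to (\lnot c \to \lnot c)))): β-rule — branch into \lnot ((c \to c) \leftrightarrow (a \to d))  //  (\lnot a \leftrightarrow (e \to (\lnot c \to \lnot c))).
  branch 1 (add \lnot ((c \to c) \leftrightarrow (a \to d))):
    \lnot (\lnot a \leftrightarrow (e \to (\lnot c \to \lnot c))): β-rule — branch into \lnot a, \lnot (e \to (\lnot c \to \lnot c))  //  \lnot \lnot a, (e \to (\lnot c \to \lnot c)).
      branch 1.1 (add \lnot a, \lnot (e \to (\lnot c \to \lnot c))):
        \lnot (e \to (\lnot c \to \lnot c)): α-rule — add e, \lnot (\lnot c \to \lnot c).
        \lnot (\lnot c \to \lnot c): α-rule — add \lnot c, \lnot \lnot c.
        × closes — contains both c and \lnot c.
      branch 1.2 (add \lnot \lnot a, (e \to (\lnot c \to \lnot c))):
        \lnot \lnot ((c \to c) \leftrightarrow (a \to d)): β-rule — branch into (c \to c), (a \to d)  //  \lnot (c \to c), \lnot (a \to d).
          branch 1.2.1 (add (c \to c), (a \to d)):
            \lnot ((c \to c) \leftrightarrow (a \to d)): β-rule — branch into (c \to c), \lnot (a \to d)  //  \lnot (c \to c), (a \to d).
              branch 1.2.1.1 (add (c \to c), \lnot (a \to d)):
                \lnot (a \to d): α-rule — add a, \lnot d.
                (e \to (\lnot c \to \lnot c)): β-rule — branch into \lnot e  //  (\lnot c \to \lnot c).
                  branch 1.2.1.1.1 (add \lnot e):
                    (c \to c): β-rule — branch into \lnot c  //  c.
                      branch 1.2.1.1.1.1 (add \lnot c):
                        (a \to d): β-rule — branch into \lnot a  //  d.
                          branch 1.2.1.1.1.1.1 (add \lnot a):
                            × closes — contains both a and \lnot a.
                          branch 1.2.1.1.1.1.2 (add d):
                            × closes — contains both d and \lnot d.
                      branch 1.2.1.1.1.2 (add c):
                        (a \to d): β-rule — branch into \lnot a  //  d.
                          branch 1.2.1.1.1.2.1 (add \lnot a):
                            × closes — contains both a and \lnot a.
                          branch 1.2.1.1.1.2.2 (add d):
                            × closes — contains both d and \lnot d.
                  branch 1.2.1.1.2 (add (\lnot c \to \lnot c)):
                    (c \to c): β-rule — branch into \lnot c  //  c.
                      branch 1.2.1.1.2.1 (add \lnot c):
                        (a \to d): β-rule — branch into \lnot a  //  d.
                          branch 1.2.1.1.2.1.1 (add \lnot a):
                            × closes — contains both a and \lnot a.
                          branch 1.2.1.1.2.1.2 (add d):
                            × closes — contains both d and \lnot d.
                      branch 1.2.1.1.2.2 (add c):
                        (a \to d): β-rule — branch into \lnot a  //  d.
                          branch 1.2.1.1.2.2.1 (add \lnot a):
                            × closes — contains both a and \lnot a.
                          branch 1.2.1.1.2.2.2 (add d):
                            × closes — contains both d and \lnot d.
              branch 1.2.1.2 (add \lnot (c \to c), (a \to d)):
                \lnot (c \to c): α-rule — add c, \lnot c.
                × closes — contains both c and \lnot c.
          branch 1.2.2 (add \lnot (c \to c), \lnot (a \to d)):
            \lnot (c \to c): α-rule — add c, \lnot c.
            × closes — contains both c and \lnot c.
  branch 2 (add (\lnot a \leftrightarrow (e \to (\lnot c \to \lnot c)))):
    \lnot (\lnot a \leftrightarrow (e \to (\lnot c \to \lnot c))): β-rule — branch into \lnot a, \lnot (e \to (\lnot c \to \lnot c))  //  \lnot \lnot a, (e \to (\lnot c \to \lnot c)).
      branch 2.1 (add \lnot a, \lnot (e \to (\lnot c \to \lnot c))):
        \lnot (e \to (\lnot c \to \lnot c)): α-rule — add e, \lnot (\lnot c \to \lnot c).
        \lnot (\lnot c \to \lnot c): α-rule — add \lnot c, \lnot \lnot c.
        × closes — contains both c and \lnot c.
      branch 2.2 (add \lnot \lnot a, (e \to (\lnot c \to \lnot c))):
        \lnot \lnot ((c \to c) \leftrightarrow (a \to d)): β-rule — branch into (c \to c), (a \to d)  //  \lnot (c \to c), \lnot (a \to d).
          branch 2.2.1 (add (c \to c), (a \to d)):
            (\lnot a \leftrightarrow (e \to (\lnot c \to \lnot c))): β-rule — branch into \lnot a, (e \to (\lnot c \to \lnot c))  //  \lnot \lnot a, \lnot (e \to (\lnot c \to \lnot c)).
              branch 2.2.1.1 (add \lnot a, (e \to (\lnot c \to \lnot c))):
                × closes — contains both a and \lnot a.
              branch 2.2.1.2 (add \lnot \lnot a, \lnot (e \to (\lnot c \to \lnot c))):
                \lnot (e \to (\lnot c \to \lnot c)): α-rule — add e, \lnot (\lnot c \to \lnot c).
                \lnot (\lnot c \to \lnot c): α-rule — add \lnot c, \lnot \lnot c.
                × closes — contains both c and \lnot c.
          branch 2.2.2 (add \lnot (c \to c), \lnot (a \to d)):
            \lnot (c \to c): α-rule — add c, \lnot c.
            × closes — contains both c and \lnot c.
All 15 branches close.
Every branch closed; the formula is unsatisfiable.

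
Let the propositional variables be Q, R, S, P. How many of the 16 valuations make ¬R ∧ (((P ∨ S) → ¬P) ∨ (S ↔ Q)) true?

Initial set: {T (¬R ∧ (((P ∨ S) → ¬P) ∨ (S ↔ Q)))}.
T (¬R ∧ (((P ∨ S) → ¬P) ∨ (S ↔ Q))): α-rule — add T ¬R, T (((P ∨ S) → ¬P) ∨ (S ↔ Q)).
T (((P ∨ S) → ¬P) ∨ (S ↔ Q)): β-rule — branch into T ((P ∨ S) → ¬P)  //  T (S ↔ Q).
  branch 1 (add T ((P ∨ S) → ¬P)):
    T ((P ∨ S) → ¬P): β-rule — branch into F (P ∨ S)  //  T ¬P.
      branch 1.1 (add F (P ∨ S)):
        F (P ∨ S): α-rule — add F P, F S.
        ○ open, literals {P=false, R=false, S=false}.
      branch 1.2 (add T ¬P):
        ○ open, literals {P=false, R=false}.
  branch 2 (add T (S ↔ Q)):
    T (S ↔ Q): β-rule — branch into T S, T Q  //  F S, F Q.
      branch 2.1 (add T S, T Q):
        ○ open, literals {Q=true, R=false, S=true}.
      branch 2.2 (add F S, F Q):
        ○ open, literals {Q=false, R=false, S=false}.
0 branches closed, 4 open.
Each open branch fixes some atoms; the unmentioned ones are free. Counting distinct full assignments: branch {P=false, R=false, S=false} (Q) contributes 2 new; branch {P=false, R=false} (Q, S) contributes 2 new; branch {Q=true, R=false, S=true} (P) contributes 1 new; branch {Q=false, R=false, S=false} (P) contributes 1 new. Total: 6.

6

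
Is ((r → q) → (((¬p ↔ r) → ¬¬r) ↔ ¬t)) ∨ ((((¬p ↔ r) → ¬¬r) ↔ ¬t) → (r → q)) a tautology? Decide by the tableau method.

Valid

Assume the negation and expand:
Initial set: {¬(((r → q) → (((¬p ↔ r) → ¬¬r) ↔ ¬t)) ∨ ((((¬p ↔ r) → ¬¬r) ↔ ¬t) → (r → q)))}.
¬(((r → q) → (((¬p ↔ r) → ¬¬r) ↔ ¬t)) ∨ ((((¬p ↔ r) → ¬¬r) ↔ ¬t) → (r → q))): α-rule — add ¬((r → q) → (((¬p ↔ r) → ¬¬r) ↔ ¬t)), ¬((((¬p ↔ r) → ¬¬r) ↔ ¬t) → (r → q)).
¬((r → q) → (((¬p ↔ r) → ¬¬r) ↔ ¬t)): α-rule — add (r → q), ¬(((¬p ↔ r) → ¬¬r) ↔ ¬t).
¬((((¬p ↔ r) → ¬¬r) ↔ ¬t) → (r → q)): α-rule — add (((¬p ↔ r) → ¬¬r) ↔ ¬t), ¬(r → q).
¬(r → q): α-rule — add r, ¬q.
(r → q): β-rule — branch into ¬r  //  q.
  branch 1 (add ¬r):
    × closes — contains both r and ¬r.
  branch 2 (add q):
    × closes — contains both q and ¬q.
All 2 branches close.
Every branch closed, so the negation is unsatisfiable and the formula is valid.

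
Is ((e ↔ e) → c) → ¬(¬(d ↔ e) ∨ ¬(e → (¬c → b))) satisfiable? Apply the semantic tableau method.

Initial set: {T (((e ↔ e) → c) → ¬(¬(d ↔ e) ∨ ¬(e → (¬c → b))))}.
T (((e ↔ e) → c) → ¬(¬(d ↔ e) ∨ ¬(e → (¬c → b)))): β-rule — branch into F ((e ↔ e) → c)  //  T ¬(¬(d ↔ e) ∨ ¬(e → (¬c → b))).
  branch 1 (add F ((e ↔ e) → c)):
    F ((e ↔ e) → c): α-rule — add T (e ↔ e), F c.
    T (e ↔ e): β-rule — branch into T e, T e  //  F e, F e.
      branch 1.1 (add T e, T e):
        ○ open, literals {c=F, e=T}.
      branch 1.2 (add F e, F e):
        ○ open, literals {c=F, e=F}.
  branch 2 (add T ¬(¬(d ↔ e) ∨ ¬(e → (¬c → b)))):
    T ¬(¬(d ↔ e) ∨ ¬(e → (¬c → b))): α-rule — add F ¬(d ↔ e), F ¬(e → (¬c → b)).
    F ¬(d ↔ e): β-rule — branch into T d, T e  //  F d, F e.
      branch 2.1 (add T d, T e):
        F ¬(e → (¬c → b)): β-rule — branch into F e  //  T (¬c → b).
          branch 2.1.1 (add F e):
            × closes — contains both e and ¬e.
          branch 2.1.2 (add T (¬c → b)):
            T (¬c → b): β-rule — branch into F ¬c  //  T b.
              branch 2.1.2.1 (add F ¬c):
                ○ open, literals {c=T, d=T, e=T}.
              branch 2.1.2.2 (add T b):
                ○ open, literals {b=T, d=T, e=T}.
      branch 2.2 (add F d, F e):
        F ¬(e → (¬c → b)): β-rule — branch into F e  //  T (¬c → b).
          branch 2.2.1 (add F e):
            ○ open, literals {d=F, e=F}.
          branch 2.2.2 (add T (¬c → b)):
            T (¬c → b): β-rule — branch into F ¬c  //  T b.
              branch 2.2.2.1 (add F ¬c):
                ○ open, literals {c=T, d=F, e=F}.
              branch 2.2.2.2 (add T b):
                ○ open, literals {b=T, d=F, e=F}.
1 branch closed, 7 open.
An open branch gives a satisfying assignment: c=F, e=T.

Satisfiable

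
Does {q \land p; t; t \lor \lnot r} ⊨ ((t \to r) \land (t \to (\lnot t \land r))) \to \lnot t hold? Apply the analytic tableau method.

Yes

Initial set: {(q \land p); t; (t \lor \lnot r); \lnot (((t \to r) \land (t \to (\lnot t \land r))) \to \lnot t)}.
(q \land p): α-rule — add q, p.
\lnot (((t \to r) \land (t \to (\lnot t \land r))) \to \lnot t): α-rule — add ((t \to r) \land (t \to (\lnot t \land r))), \lnot \lnot t.
((t \to r) \land (t \to (\lnot t \land r))): α-rule — add (t \to r), (t \to (\lnot t \land r)).
(t \lor \lnot r): β-rule — branch into t  //  \lnot r.
  branch 1 (add t):
    (t \to r): β-rule — branch into \lnot t  //  r.
      branch 1.1 (add \lnot t):
        × closes — contains both t and \lnot t.
      branch 1.2 (add r):
        (t \to (\lnot t \land r)): β-rule — branch into \lnot t  //  (\lnot t \land r).
          branch 1.2.1 (add \lnot t):
            × closes — contains both t and \lnot t.
          branch 1.2.2 (add (\lnot t \land r)):
            (\lnot t \land r): α-rule — add \lnot t, r.
            × closes — contains both t and \lnot t.
  branch 2 (add \lnot r):
    (t \to r): β-rule — branch into \lnot t  //  r.
      branch 2.1 (add \lnot t):
        × closes — contains both t and \lnot t.
      branch 2.2 (add r):
        × closes — contains both r and \lnot r.
All 5 branches close.
Every branch closed, so the premises entail the conclusion.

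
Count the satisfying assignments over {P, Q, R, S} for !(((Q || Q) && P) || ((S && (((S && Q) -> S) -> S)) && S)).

Initial set: {!(((Q || Q) && P) || ((S && (((S && Q) -> S) -> S)) && S))}.
!(((Q || Q) && P) || ((S && (((S && Q) -> S) -> S)) && S)): α-rule — add !((Q || Q) && P), !((S && (((S && Q) -> S) -> S)) && S).
!((Q || Q) && P): β-rule — branch into !(Q || Q)  //  !P.
  branch 1 (add !(Q || Q)):
    !(Q || Q): α-rule — add !Q, !Q.
    !((S && (((S && Q) -> S) -> S)) && S): β-rule — branch into !(S && (((S && Q) -> S) -> S))  //  !S.
      branch 1.1 (add !(S && (((S && Q) -> S) -> S))):
        !(S && (((S && Q) -> S) -> S)): β-rule — branch into !S  //  !(((S && Q) -> S) -> S).
          branch 1.1.1 (add !S):
            ○ open, literals {Q=F, S=F}.
          branch 1.1.2 (add !(((S && Q) -> S) -> S)):
            !(((S && Q) -> S) -> S): α-rule — add ((S && Q) -> S), !S.
            ((S && Q) -> S): β-rule — branch into !(S && Q)  //  S.
              branch 1.1.2.1 (add !(S && Q)):
                !(S && Q): β-rule — branch into !S  //  !Q.
                  branch 1.1.2.1.1 (add !S):
                    ○ open, literals {Q=F, S=F}.
                  branch 1.1.2.1.2 (add !Q):
                    ○ open, literals {Q=F, S=F}.
              branch 1.1.2.2 (add S):
                × closes — contains both S and !S.
      branch 1.2 (add !S):
        ○ open, literals {Q=F, S=F}.
  branch 2 (add !P):
    !((S && (((S && Q) -> S) -> S)) && S): β-rule — branch into !(S && (((S && Q) -> S) -> S))  //  !S.
      branch 2.1 (add !(S && (((S && Q) -> S) -> S))):
        !(S && (((S && Q) -> S) -> S)): β-rule — branch into !S  //  !(((S && Q) -> S) -> S).
          branch 2.1.1 (add !S):
            ○ open, literals {P=F, S=F}.
          branch 2.1.2 (add !(((S && Q) -> S) -> S)):
            !(((S && Q) -> S) -> S): α-rule — add ((S && Q) -> S), !S.
            ((S && Q) -> S): β-rule — branch into !(S && Q)  //  S.
              branch 2.1.2.1 (add !(S && Q)):
                !(S && Q): β-rule — branch into !S  //  !Q.
                  branch 2.1.2.1.1 (add !S):
                    ○ open, literals {P=F, S=F}.
                  branch 2.1.2.1.2 (add !Q):
                    ○ open, literals {P=F, Q=F, S=F}.
              branch 2.1.2.2 (add S):
                × closes — contains both S and !S.
      branch 2.2 (add !S):
        ○ open, literals {P=F, S=F}.
2 branches closed, 8 open.
Each open branch fixes some atoms; the unmentioned ones are free. Counting distinct full assignments: branch {Q=F, S=F} (P, R) contributes 4 new; branch {Q=F, S=F} (P, R) contributes 0 new; branch {Q=F, S=F} (P, R) contributes 0 new; branch {Q=F, S=F} (P, R) contributes 0 new; branch {P=F, S=F} (Q, R) contributes 2 new; branch {P=F, S=F} (Q, R) contributes 0 new; branch {P=F, Q=F, S=F} (R) contributes 0 new; branch {P=F, S=F} (Q, R) contributes 0 new. Total: 6.

6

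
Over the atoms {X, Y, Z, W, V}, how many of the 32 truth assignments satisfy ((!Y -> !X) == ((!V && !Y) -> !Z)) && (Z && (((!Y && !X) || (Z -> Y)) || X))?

Initial set: {T (((!Y -> !X) == ((!V && !Y) -> !Z)) && (Z && (((!Y && !X) || (Z -> Y)) || X)))}.
T (((!Y -> !X) == ((!V && !Y) -> !Z)) && (Z && (((!Y && !X) || (Z -> Y)) || X))): α-rule — add T ((!Y -> !X) == ((!V && !Y) -> !Z)), T (Z && (((!Y && !X) || (Z -> Y)) || X)).
T (Z && (((!Y && !X) || (Z -> Y)) || X)): α-rule — add T Z, T (((!Y && !X) || (Z -> Y)) || X).
T ((!Y -> !X) == ((!V && !Y) -> !Z)): β-rule — branch into T (!Y -> !X), T ((!V && !Y) -> !Z)  //  F (!Y -> !X), F ((!V && !Y) -> !Z).
  branch 1 (add T (!Y -> !X), T ((!V && !Y) -> !Z)):
    T (((!Y && !X) || (Z -> Y)) || X): β-rule — branch into T ((!Y && !X) || (Z -> Y))  //  T X.
      branch 1.1 (add T ((!Y && !X) || (Z -> Y))):
        T (!Y -> !X): β-rule — branch into F !Y  //  T !X.
          branch 1.1.1 (add F !Y):
            T ((!V && !Y) -> !Z): β-rule — branch into F (!V && !Y)  //  T !Z.
              branch 1.1.1.1 (add F (!V && !Y)):
                T ((!Y && !X) || (Z -> Y)): β-rule — branch into T (!Y && !X)  //  T (Z -> Y).
                  branch 1.1.1.1.1 (add T (!Y && !X)):
                    T (!Y && !X): α-rule — add T !Y, T !X.
                    × closes — contains both Y and !Y.
                  branch 1.1.1.1.2 (add T (Z -> Y)):
                    F (!V && !Y): β-rule — branch into F !V  //  F !Y.
                      branch 1.1.1.1.2.1 (add F !V):
                        T (Z -> Y): β-rule — branch into F Z  //  T Y.
                          branch 1.1.1.1.2.1.1 (add F Z):
                            × closes — contains both Z and !Z.
                          branch 1.1.1.1.2.1.2 (add T Y):
                            ○ open, literals {V=true, Y=true, Z=true}.
                      branch 1.1.1.1.2.2 (add F !Y):
                        T (Z -> Y): β-rule — branch into F Z  //  T Y.
                          branch 1.1.1.1.2.2.1 (add F Z):
                            × closes — contains both Z and !Z.
                          branch 1.1.1.1.2.2.2 (add T Y):
                            ○ open, literals {Y=true, Z=true}.
              branch 1.1.1.2 (add T !Z):
                × closes — contains both Z and !Z.
          branch 1.1.2 (add T !X):
            T ((!V && !Y) -> !Z): β-rule — branch into F (!V && !Y)  //  T !Z.
              branch 1.1.2.1 (add F (!V && !Y)):
                T ((!Y && !X) || (Z -> Y)): β-rule — branch into T (!Y && !X)  //  T (Z -> Y).
                  branch 1.1.2.1.1 (add T (!Y && !X)):
                    T (!Y && !X): α-rule — add T !Y, T !X.
                    F (!V && !Y): β-rule — branch into F !V  //  F !Y.
                      branch 1.1.2.1.1.1 (add F !V):
                        ○ open, literals {V=true, X=false, Y=false, Z=true}.
                      branch 1.1.2.1.1.2 (add F !Y):
                        × closes — contains both Y and !Y.
                  branch 1.1.2.1.2 (add T (Z -> Y)):
                    F (!V && !Y): β-rule — branch into F !V  //  F !Y.
                      branch 1.1.2.1.2.1 (add F !V):
                        T (Z -> Y): β-rule — branch into F Z  //  T Y.
                          branch 1.1.2.1.2.1.1 (add F Z):
                            × closes — contains both Z and !Z.
                          branch 1.1.2.1.2.1.2 (add T Y):
                            ○ open, literals {V=true, X=false, Y=true, Z=true}.
                      branch 1.1.2.1.2.2 (add F !Y):
                        T (Z -> Y): β-rule — branch into F Z  //  T Y.
                          branch 1.1.2.1.2.2.1 (add F Z):
                            × closes — contains both Z and !Z.
                          branch 1.1.2.1.2.2.2 (add T Y):
                            ○ open, literals {X=false, Y=true, Z=true}.
              branch 1.1.2.2 (add T !Z):
                × closes — contains both Z and !Z.
      branch 1.2 (add T X):
        T (!Y -> !X): β-rule — branch into F !Y  //  T !X.
          branch 1.2.1 (add F !Y):
            T ((!V && !Y) -> !Z): β-rule — branch into F (!V && !Y)  //  T !Z.
              branch 1.2.1.1 (add F (!V && !Y)):
                F (!V && !Y): β-rule — branch into F !V  //  F !Y.
                  branch 1.2.1.1.1 (add F !V):
                    ○ open, literals {V=true, X=true, Y=true, Z=true}.
                  branch 1.2.1.1.2 (add F !Y):
                    ○ open, literals {X=true, Y=true, Z=true}.
              branch 1.2.1.2 (add T !Z):
                × closes — contains both Z and !Z.
          branch 1.2.2 (add T !X):
            × closes — contains both X and !X.
  branch 2 (add F (!Y -> !X), F ((!V && !Y) -> !Z)):
    F (!Y -> !X): α-rule — add T !Y, F !X.
    F ((!V && !Y) -> !Z): α-rule — add T (!V && !Y), F !Z.
    T (!V && !Y): α-rule — add T !V, T !Y.
    T (((!Y && !X) || (Z -> Y)) || X): β-rule — branch into T ((!Y && !X) || (Z -> Y))  //  T X.
      branch 2.1 (add T ((!Y && !X) || (Z -> Y))):
        T ((!Y && !X) || (Z -> Y)): β-rule — branch into T (!Y && !X)  //  T (Z -> Y).
          branch 2.1.1 (add T (!Y && !X)):
            T (!Y && !X): α-rule — add T !Y, T !X.
            × closes — contains both X and !X.
          branch 2.1.2 (add T (Z -> Y)):
            T (Z -> Y): β-rule — branch into F Z  //  T Y.
              branch 2.1.2.1 (add F Z):
                × closes — contains both Z and !Z.
              branch 2.1.2.2 (add T Y):
                × closes — contains both Y and !Y.
      branch 2.2 (add T X):
        ○ open, literals {V=false, X=true, Y=false, Z=true}.
13 branches closed, 8 open.
Each open branch fixes some atoms; the unmentioned ones are free. Counting distinct full assignments: branch {V=true, Y=true, Z=true} (X, W) contributes 4 new; branch {Y=true, Z=true} (X, W, V) contributes 4 new; branch {V=true, X=false, Y=false, Z=true} (W) contributes 2 new; branch {V=true, X=false, Y=true, Z=true} (W) contributes 0 new; branch {X=false, Y=true, Z=true} (W, V) contributes 0 new; branch {V=true, X=true, Y=true, Z=true} (W) contributes 0 new; branch {X=true, Y=true, Z=true} (W, V) contributes 0 new; branch {V=false, X=true, Y=false, Z=true} (W) contributes 2 new. Total: 12.

12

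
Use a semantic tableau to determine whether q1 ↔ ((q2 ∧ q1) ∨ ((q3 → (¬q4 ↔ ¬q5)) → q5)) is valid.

Not valid

Assume the negation and expand:
Initial set: {¬(q1 ↔ ((q2 ∧ q1) ∨ ((q3 → (¬q4 ↔ ¬q5)) → q5)))}.
¬(q1 ↔ ((q2 ∧ q1) ∨ ((q3 → (¬q4 ↔ ¬q5)) → q5))): β-rule — branch into q1, ¬((q2 ∧ q1) ∨ ((q3 → (¬q4 ↔ ¬q5)) → q5))  //  ¬q1, ((q2 ∧ q1) ∨ ((q3 → (¬q4 ↔ ¬q5)) → q5)).
  branch 1 (add q1, ¬((q2 ∧ q1) ∨ ((q3 → (¬q4 ↔ ¬q5)) → q5))):
    ¬((q2 ∧ q1) ∨ ((q3 → (¬q4 ↔ ¬q5)) → q5)): α-rule — add ¬(q2 ∧ q1), ¬((q3 → (¬q4 ↔ ¬q5)) → q5).
    ¬((q3 → (¬q4 ↔ ¬q5)) → q5): α-rule — add (q3 → (¬q4 ↔ ¬q5)), ¬q5.
    ¬(q2 ∧ q1): β-rule — branch into ¬q2  //  ¬q1.
      branch 1.1 (add ¬q2):
        (q3 → (¬q4 ↔ ¬q5)): β-rule — branch into ¬q3  //  (¬q4 ↔ ¬q5).
          branch 1.1.1 (add ¬q3):
            ○ open, literals {q1=T, q2=F, q3=F, q5=F}.
          branch 1.1.2 (add (¬q4 ↔ ¬q5)):
            (¬q4 ↔ ¬q5): β-rule — branch into ¬q4, ¬q5  //  ¬¬q4, ¬¬q5.
              branch 1.1.2.1 (add ¬q4, ¬q5):
                ○ open, literals {q1=T, q2=F, q4=F, q5=F}.
              branch 1.1.2.2 (add ¬¬q4, ¬¬q5):
                × closes — contains both q5 and ¬q5.
      branch 1.2 (add ¬q1):
        × closes — contains both q1 and ¬q1.
  branch 2 (add ¬q1, ((q2 ∧ q1) ∨ ((q3 → (¬q4 ↔ ¬q5)) → q5))):
    ((q2 ∧ q1) ∨ ((q3 → (¬q4 ↔ ¬q5)) → q5)): β-rule — branch into (q2 ∧ q1)  //  ((q3 → (¬q4 ↔ ¬q5)) → q5).
      branch 2.1 (add (q2 ∧ q1)):
        (q2 ∧ q1): α-rule — add q2, q1.
        × closes — contains both q1 and ¬q1.
      branch 2.2 (add ((q3 → (¬q4 ↔ ¬q5)) → q5)):
        ((q3 → (¬q4 ↔ ¬q5)) → q5): β-rule — branch into ¬(q3 → (¬q4 ↔ ¬q5))  //  q5.
          branch 2.2.1 (add ¬(q3 → (¬q4 ↔ ¬q5))):
            ¬(q3 → (¬q4 ↔ ¬q5)): α-rule — add q3, ¬(¬q4 ↔ ¬q5).
            ¬(¬q4 ↔ ¬q5): β-rule — branch into ¬q4, ¬¬q5  //  ¬¬q4, ¬q5.
              branch 2.2.1.1 (add ¬q4, ¬¬q5):
                ○ open, literals {q1=F, q3=T, q4=F, q5=T}.
              branch 2.2.1.2 (add ¬¬q4, ¬q5):
                ○ open, literals {q1=F, q3=T, q4=T, q5=F}.
          branch 2.2.2 (add q5):
            ○ open, literals {q1=F, q5=T}.
3 branches closed, 5 open.
An open branch gives a countermodel: q1=T, q2=F, q3=F, q5=F (unmentioned atoms arbitrary); under it the original formula is false.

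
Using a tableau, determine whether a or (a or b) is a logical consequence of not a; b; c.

Initial set: {not a; b; c; not (a or (a or b))}.
not (a or (a or b)): α-rule — add not a, not (a or b).
not (a or b): α-rule — add not a, not b.
× closes — contains both b and not b.
All 1 branch closes.
Every branch closed, so the premises entail the conclusion.

Yes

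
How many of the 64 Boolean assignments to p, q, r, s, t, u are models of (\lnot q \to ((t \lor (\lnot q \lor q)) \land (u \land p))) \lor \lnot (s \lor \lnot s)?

40

Initial set: {((\lnot q \to ((t \lor (\lnot q \lor q)) \land (u \land p))) \lor \lnot (s \lor \lnot s))}.
((\lnot q \to ((t \lor (\lnot q \lor q)) \land (u \land p))) \lor \lnot (s \lor \lnot s)): β-rule — branch into (\lnot q \to ((t \lor (\lnot q \lor q)) \land (u \land p)))  //  \lnot (s \lor \lnot s).
  branch 1 (add (\lnot q \to ((t \lor (\lnot q \lor q)) \land (u \land p)))):
    (\lnot q \to ((t \lor (\lnot q \lor q)) \land (u \land p))): β-rule — branch into \lnot \lnot q  //  ((t \lor (\lnot q \lor q)) \land (u \land p)).
      branch 1.1 (add \lnot \lnot q):
        ○ open, literals {q=1}.
      branch 1.2 (add ((t \lor (\lnot q \lor q)) \land (u \land p))):
        ((t \lor (\lnot q \lor q)) \land (u \land p)): α-rule — add (t \lor (\lnot q \lor q)), (u \land p).
        (u \land p): α-rule — add u, p.
        (t \lor (\lnot q \lor q)): β-rule — branch into t  //  (\lnot q \lor q).
          branch 1.2.1 (add t):
            ○ open, literals {p=1, t=1, u=1}.
          branch 1.2.2 (add (\lnot q \lor q)):
            (\lnot q \lor q): β-rule — branch into \lnot q  //  q.
              branch 1.2.2.1 (add \lnot q):
                ○ open, literals {p=1, q=0, u=1}.
              branch 1.2.2.2 (add q):
                ○ open, literals {p=1, q=1, u=1}.
  branch 2 (add \lnot (s \lor \lnot s)):
    \lnot (s \lor \lnot s): α-rule — add \lnot s, \lnot \lnot s.
    × closes — contains both s and \lnot s.
1 branch closed, 4 open.
Each open branch fixes some atoms; the unmentioned ones are free. Counting distinct full assignments: branch {q=1} (p, r, s, t, u) contributes 32 new; branch {p=1, t=1, u=1} (q, r, s) contributes 4 new; branch {p=1, q=0, u=1} (r, s, t) contributes 4 new; branch {p=1, q=1, u=1} (r, s, t) contributes 0 new. Total: 40.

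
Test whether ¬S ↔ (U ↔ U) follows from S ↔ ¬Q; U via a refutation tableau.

Initial set: {(S ↔ ¬Q); U; ¬(¬S ↔ (U ↔ U))}.
(S ↔ ¬Q): β-rule — branch into S, ¬Q  //  ¬S, ¬¬Q.
  branch 1 (add S, ¬Q):
    ¬(¬S ↔ (U ↔ U)): β-rule — branch into ¬S, ¬(U ↔ U)  //  ¬¬S, (U ↔ U).
      branch 1.1 (add ¬S, ¬(U ↔ U)):
        × closes — contains both S and ¬S.
      branch 1.2 (add ¬¬S, (U ↔ U)):
        (U ↔ U): β-rule — branch into U, U  //  ¬U, ¬U.
          branch 1.2.1 (add U, U):
            ○ open, literals {Q=0, S=1, U=1}.
          branch 1.2.2 (add ¬U, ¬U):
            × closes — contains both U and ¬U.
  branch 2 (add ¬S, ¬¬Q):
    ¬(¬S ↔ (U ↔ U)): β-rule — branch into ¬S, ¬(U ↔ U)  //  ¬¬S, (U ↔ U).
      branch 2.1 (add ¬S, ¬(U ↔ U)):
        ¬(U ↔ U): β-rule — branch into U, ¬U  //  ¬U, U.
          branch 2.1.1 (add U, ¬U):
            × closes — contains both U and ¬U.
          branch 2.1.2 (add ¬U, U):
            × closes — contains both U and ¬U.
      branch 2.2 (add ¬¬S, (U ↔ U)):
        × closes — contains both S and ¬S.
5 branches closed, 1 open.
An open branch gives a countermodel: Q=0, S=1, U=1 (unmentioned atoms arbitrary); the premises hold there but the conclusion fails.

No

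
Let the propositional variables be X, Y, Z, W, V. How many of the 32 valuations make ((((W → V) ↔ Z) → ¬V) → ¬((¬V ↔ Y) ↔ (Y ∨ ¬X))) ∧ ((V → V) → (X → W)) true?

14

Initial set: {(((((W → V) ↔ Z) → ¬V) → ¬((¬V ↔ Y) ↔ (Y ∨ ¬X))) ∧ ((V → V) → (X → W)))}.
(((((W → V) ↔ Z) → ¬V) → ¬((¬V ↔ Y) ↔ (Y ∨ ¬X))) ∧ ((V → V) → (X → W))): α-rule — add ((((W → V) ↔ Z) → ¬V) → ¬((¬V ↔ Y) ↔ (Y ∨ ¬X))), ((V → V) → (X → W)).
((((W → V) ↔ Z) → ¬V) → ¬((¬V ↔ Y) ↔ (Y ∨ ¬X))): β-rule — branch into ¬(((W → V) ↔ Z) → ¬V)  //  ¬((¬V ↔ Y) ↔ (Y ∨ ¬X)).
  branch 1 (add ¬(((W → V) ↔ Z) → ¬V)):
    ¬(((W → V) ↔ Z) → ¬V): α-rule — add ((W → V) ↔ Z), ¬¬V.
    ((V → V) → (X → W)): β-rule — branch into ¬(V → V)  //  (X → W).
      branch 1.1 (add ¬(V → V)):
        ¬(V → V): α-rule — add V, ¬V.
        × closes — contains both V and ¬V.
      branch 1.2 (add (X → W)):
        ((W → V) ↔ Z): β-rule — branch into (W → V), Z  //  ¬(W → V), ¬Z.
          branch 1.2.1 (add (W → V), Z):
            (X → W): β-rule — branch into ¬X  //  W.
              branch 1.2.1.1 (add ¬X):
                (W → V): β-rule — branch into ¬W  //  V.
                  branch 1.2.1.1.1 (add ¬W):
                    ○ open, literals {V=T, W=F, X=F, Z=T}.
                  branch 1.2.1.1.2 (add V):
                    ○ open, literals {V=T, X=F, Z=T}.
              branch 1.2.1.2 (add W):
                (W → V): β-rule — branch into ¬W  //  V.
                  branch 1.2.1.2.1 (add ¬W):
                    × closes — contains both W and ¬W.
                  branch 1.2.1.2.2 (add V):
                    ○ open, literals {V=T, W=T, Z=T}.
          branch 1.2.2 (add ¬(W → V), ¬Z):
            ¬(W → V): α-rule — add W, ¬V.
            × closes — contains both V and ¬V.
  branch 2 (add ¬((¬V ↔ Y) ↔ (Y ∨ ¬X))):
    ((V → V) → (X → W)): β-rule — branch into ¬(V → V)  //  (X → W).
      branch 2.1 (add ¬(V → V)):
        ¬(V → V): α-rule — add V, ¬V.
        × closes — contains both V and ¬V.
      branch 2.2 (add (X → W)):
        ¬((¬V ↔ Y) ↔ (Y ∨ ¬X)): β-rule — branch into (¬V ↔ Y), ¬(Y ∨ ¬X)  //  ¬(¬V ↔ Y), (Y ∨ ¬X).
          branch 2.2.1 (add (¬V ↔ Y), ¬(Y ∨ ¬X)):
            ¬(Y ∨ ¬X): α-rule — add ¬Y, ¬¬X.
            (X → W): β-rule — branch into ¬X  //  W.
              branch 2.2.1.1 (add ¬X):
                × closes — contains both X and ¬X.
              branch 2.2.1.2 (add W):
                (¬V ↔ Y): β-rule — branch into ¬V, Y  //  ¬¬V, ¬Y.
                  branch 2.2.1.2.1 (add ¬V, Y):
                    × closes — contains both Y and ¬Y.
                  branch 2.2.1.2.2 (add ¬¬V, ¬Y):
                    ○ open, literals {V=T, W=T, X=T, Y=F}.
          branch 2.2.2 (add ¬(¬V ↔ Y), (Y ∨ ¬X)):
            (X → W): β-rule — branch into ¬X  //  W.
              branch 2.2.2.1 (add ¬X):
                ¬(¬V ↔ Y): β-rule — branch into ¬V, ¬Y  //  ¬¬V, Y.
                  branch 2.2.2.1.1 (add ¬V, ¬Y):
                    (Y ∨ ¬X): β-rule — branch into Y  //  ¬X.
                      branch 2.2.2.1.1.1 (add Y):
                        × closes — contains both Y and ¬Y.
                      branch 2.2.2.1.1.2 (add ¬X):
                        ○ open, literals {V=F, X=F, Y=F}.
                  branch 2.2.2.1.2 (add ¬¬V, Y):
                    (Y ∨ ¬X): β-rule — branch into Y  //  ¬X.
                      branch 2.2.2.1.2.1 (add Y):
                        ○ open, literals {V=T, X=F, Y=T}.
                      branch 2.2.2.1.2.2 (add ¬X):
                        ○ open, literals {V=T, X=F, Y=T}.
              branch 2.2.2.2 (add W):
                ¬(¬V ↔ Y): β-rule — branch into ¬V, ¬Y  //  ¬¬V, Y.
                  branch 2.2.2.2.1 (add ¬V, ¬Y):
                    (Y ∨ ¬X): β-rule — branch into Y  //  ¬X.
                      branch 2.2.2.2.1.1 (add Y):
                        × closes — contains both Y and ¬Y.
                      branch 2.2.2.2.1.2 (add ¬X):
                        ○ open, literals {V=F, W=T, X=F, Y=F}.
                  branch 2.2.2.2.2 (add ¬¬V, Y):
                    (Y ∨ ¬X): β-rule — branch into Y  //  ¬X.
                      branch 2.2.2.2.2.1 (add Y):
                        ○ open, literals {V=T, W=T, Y=T}.
                      branch 2.2.2.2.2.2 (add ¬X):
                        ○ open, literals {V=T, W=T, X=F, Y=T}.
8 branches closed, 10 open.
Each open branch fixes some atoms; the unmentioned ones are free. Counting distinct full assignments: branch {V=T, W=F, X=F, Z=T} (Y) contributes 2 new; branch {V=T, X=F, Z=T} (Y, W) contributes 2 new; branch {V=T, W=T, Z=T} (X, Y) contributes 2 new; branch {V=T, W=T, X=T, Y=F} (Z) contributes 1 new; branch {V=F, X=F, Y=F} (Z, W) contributes 4 new; branch {V=T, X=F, Y=T} (Z, W) contributes 2 new; branch {V=T, X=F, Y=T} (Z, W) contributes 0 new; branch {V=F, W=T, X=F, Y=F} (Z) contributes 0 new; branch {V=T, W=T, Y=T} (X, Z) contributes 1 new; branch {V=T, W=T, X=F, Y=T} (Z) contributes 0 new. Total: 14.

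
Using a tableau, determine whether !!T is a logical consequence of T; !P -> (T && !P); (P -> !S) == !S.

Yes

Initial set: {T T; T (!P -> (T && !P)); T ((P -> !S) == !S); F !!T}.
F !!T: drop double negation, giving F T.
× closes — contains both T and !T.
All 1 branch closes.
Every branch closed, so the premises entail the conclusion.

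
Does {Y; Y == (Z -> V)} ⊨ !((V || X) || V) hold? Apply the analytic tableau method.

No

Initial set: {Y; (Y == (Z -> V)); !!((V || X) || V)}.
(Y == (Z -> V)): β-rule — branch into Y, (Z -> V)  //  !Y, !(Z -> V).
  branch 1 (add Y, (Z -> V)):
    !!((V || X) || V): β-rule — branch into (V || X)  //  V.
      branch 1.1 (add (V || X)):
        (Z -> V): β-rule — branch into !Z  //  V.
          branch 1.1.1 (add !Z):
            (V || X): β-rule — branch into V  //  X.
              branch 1.1.1.1 (add V):
                ○ open, literals {V=1, Y=1, Z=0}.
              branch 1.1.1.2 (add X):
                ○ open, literals {X=1, Y=1, Z=0}.
          branch 1.1.2 (add V):
            (V || X): β-rule — branch into V  //  X.
              branch 1.1.2.1 (add V):
                ○ open, literals {V=1, Y=1}.
              branch 1.1.2.2 (add X):
                ○ open, literals {V=1, X=1, Y=1}.
      branch 1.2 (add V):
        (Z -> V): β-rule — branch into !Z  //  V.
          branch 1.2.1 (add !Z):
            ○ open, literals {V=1, Y=1, Z=0}.
          branch 1.2.2 (add V):
            ○ open, literals {V=1, Y=1}.
  branch 2 (add !Y, !(Z -> V)):
    × closes — contains both Y and !Y.
1 branch closed, 6 open.
An open branch gives a countermodel: V=1, Y=1, Z=0 (unmentioned atoms arbitrary); the premises hold there but the conclusion fails.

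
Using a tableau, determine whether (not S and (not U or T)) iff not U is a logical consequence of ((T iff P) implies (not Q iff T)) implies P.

Initial set: {(((T iff P) implies (not Q iff T)) implies P); not ((not S and (not U or T)) iff not U)}.
(((T iff P) implies (not Q iff T)) implies P): β-rule — branch into not ((T iff P) implies (not Q iff T))  //  P.
  branch 1 (add not ((T iff P) implies (not Q iff T))):
    not ((T iff P) implies (not Q iff T)): α-rule — add (T iff P), not (not Q iff T).
    not ((not S and (not U or T)) iff not U): β-rule — branch into (not S and (not U or T)), not not U  //  not (not S and (not U or T)), not U.
      branch 1.1 (add (not S and (not U or T)), not not U):
        (not S and (not U or T)): α-rule — add not S, (not U or T).
        (T iff P): β-rule — branch into T, P  //  not T, not P.
          branch 1.1.1 (add T, P):
            not (not Q iff T): β-rule — branch into not Q, not T  //  not not Q, T.
              branch 1.1.1.1 (add not Q, not T):
                × closes — contains both T and not T.
              branch 1.1.1.2 (add not not Q, T):
                (not U or T): β-rule — branch into not U  //  T.
                  branch 1.1.1.2.1 (add not U):
                    × closes — contains both U and not U.
                  branch 1.1.1.2.2 (add T):
                    ○ open, literals {P=true, Q=true, S=false, T=true, U=true}.
          branch 1.1.2 (add not T, not P):
            not (not Q iff T): β-rule — branch into not Q, not T  //  not not Q, T.
              branch 1.1.2.1 (add not Q, not T):
                (not U or T): β-rule — branch into not U  //  T.
                  branch 1.1.2.1.1 (add not U):
                    × closes — contains both U and not U.
                  branch 1.1.2.1.2 (add T):
                    × closes — contains both T and not T.
              branch 1.1.2.2 (add not not Q, T):
                × closes — contains both T and not T.
      branch 1.2 (add not (not S and (not U or T)), not U):
        (T iff P): β-rule — branch into T, P  //  not T, not P.
          branch 1.2.1 (add T, P):
            not (not Q iff T): β-rule — branch into not Q, not T  //  not not Q, T.
              branch 1.2.1.1 (add not Q, not T):
                × closes — contains both T and not T.
              branch 1.2.1.2 (add not not Q, T):
                not (not S and (not U or T)): β-rule — branch into not not S  //  not (not U or T).
                  branch 1.2.1.2.1 (add not not S):
                    ○ open, literals {P=true, Q=true, S=true, T=true, U=false}.
                  branch 1.2.1.2.2 (add not (not U or T)):
                    not (not U or T): α-rule — add not not U, not T.
                    × closes — contains both U and not U.
          branch 1.2.2 (add not T, not P):
            not (not Q iff T): β-rule — branch into not Q, not T  //  not not Q, T.
              branch 1.2.2.1 (add not Q, not T):
                not (not S and (not U or T)): β-rule — branch into not not S  //  not (not U or T).
                  branch 1.2.2.1.1 (add not not S):
                    ○ open, literals {P=false, Q=false, S=true, T=false, U=false}.
                  branch 1.2.2.1.2 (add not (not U or T)):
                    not (not U or T): α-rule — add not not U, not T.
                    × closes — contains both U and not U.
              branch 1.2.2.2 (add not not Q, T):
                × closes — contains both T and not T.
  branch 2 (add P):
    not ((not S and (not U or T)) iff not U): β-rule — branch into (not S and (not U or T)), not not U  //  not (not S and (not U or T)), not U.
      branch 2.1 (add (not S and (not U or T)), not not U):
        (not S and (not U or T)): α-rule — add not S, (not U or T).
        (not U or T): β-rule — branch into not U  //  T.
          branch 2.1.1 (add not U):
            × closes — contains both U and not U.
          branch 2.1.2 (add T):
            ○ open, literals {P=true, S=false, T=true, U=true}.
      branch 2.2 (add not (not S and (not U or T)), not U):
        not (not S and (not U or T)): β-rule — branch into not not S  //  not (not U or T).
          branch 2.2.1 (add not not S):
            ○ open, literals {P=true, S=true, U=false}.
          branch 2.2.2 (add not (not U or T)):
            not (not U or T): α-rule — add not not U, not T.
            × closes — contains both U and not U.
11 branches closed, 5 open.
An open branch gives a countermodel: P=true, Q=true, S=false, T=true, U=true (unmentioned atoms arbitrary); the premises hold there but the conclusion fails.

No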